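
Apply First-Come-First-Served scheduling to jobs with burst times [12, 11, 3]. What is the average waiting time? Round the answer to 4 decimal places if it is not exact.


FCFS order (as given): [12, 11, 3]
Waiting times:
  Job 1: wait = 0
  Job 2: wait = 12
  Job 3: wait = 23
Sum of waiting times = 35
Average waiting time = 35/3 = 11.6667

11.6667


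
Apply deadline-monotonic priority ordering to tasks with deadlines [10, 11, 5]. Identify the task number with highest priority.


Sort tasks by relative deadline (ascending):
  Task 3: deadline = 5
  Task 1: deadline = 10
  Task 2: deadline = 11
Priority order (highest first): [3, 1, 2]
Highest priority task = 3

3


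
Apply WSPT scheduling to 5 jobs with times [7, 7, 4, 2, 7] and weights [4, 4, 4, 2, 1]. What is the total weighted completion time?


Compute p/w ratios and sort ascending (WSPT): [(4, 4), (2, 2), (7, 4), (7, 4), (7, 1)]
Compute weighted completion times:
  Job (p=4,w=4): C=4, w*C=4*4=16
  Job (p=2,w=2): C=6, w*C=2*6=12
  Job (p=7,w=4): C=13, w*C=4*13=52
  Job (p=7,w=4): C=20, w*C=4*20=80
  Job (p=7,w=1): C=27, w*C=1*27=27
Total weighted completion time = 187

187


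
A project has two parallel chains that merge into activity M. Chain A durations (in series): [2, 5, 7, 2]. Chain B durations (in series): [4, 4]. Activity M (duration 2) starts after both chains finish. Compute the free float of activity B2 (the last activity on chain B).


ES(B2) = sum of predecessors on chain B = 4
EF(B2) = ES + duration = 4 + 4 = 8
Successor of B2 is M. ES(M) = max(sum(A), sum(B)) = max(16, 8) = 16
Free float = ES(successor) - EF(current) = 16 - 8 = 8

8


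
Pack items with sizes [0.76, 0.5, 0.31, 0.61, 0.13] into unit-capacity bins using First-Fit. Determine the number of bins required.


Place items sequentially using First-Fit:
  Item 0.76 -> new Bin 1
  Item 0.5 -> new Bin 2
  Item 0.31 -> Bin 2 (now 0.81)
  Item 0.61 -> new Bin 3
  Item 0.13 -> Bin 1 (now 0.89)
Total bins used = 3

3


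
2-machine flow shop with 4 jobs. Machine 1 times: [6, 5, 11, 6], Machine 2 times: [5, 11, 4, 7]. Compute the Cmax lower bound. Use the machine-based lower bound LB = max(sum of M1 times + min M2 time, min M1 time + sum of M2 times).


LB1 = sum(M1 times) + min(M2 times) = 28 + 4 = 32
LB2 = min(M1 times) + sum(M2 times) = 5 + 27 = 32
Lower bound = max(LB1, LB2) = max(32, 32) = 32

32


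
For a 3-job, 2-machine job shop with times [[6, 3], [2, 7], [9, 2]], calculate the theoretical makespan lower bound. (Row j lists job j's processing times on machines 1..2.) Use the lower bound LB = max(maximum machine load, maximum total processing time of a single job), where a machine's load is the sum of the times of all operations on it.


Machine loads:
  Machine 1: 6 + 2 + 9 = 17
  Machine 2: 3 + 7 + 2 = 12
Max machine load = 17
Job totals:
  Job 1: 9
  Job 2: 9
  Job 3: 11
Max job total = 11
Lower bound = max(17, 11) = 17

17


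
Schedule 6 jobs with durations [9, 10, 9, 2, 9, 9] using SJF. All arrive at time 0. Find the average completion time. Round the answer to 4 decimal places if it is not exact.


SJF order (ascending): [2, 9, 9, 9, 9, 10]
Completion times:
  Job 1: burst=2, C=2
  Job 2: burst=9, C=11
  Job 3: burst=9, C=20
  Job 4: burst=9, C=29
  Job 5: burst=9, C=38
  Job 6: burst=10, C=48
Average completion = 148/6 = 24.6667

24.6667


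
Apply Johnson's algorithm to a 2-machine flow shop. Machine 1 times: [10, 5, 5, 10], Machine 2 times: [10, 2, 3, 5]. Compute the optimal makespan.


Apply Johnson's rule:
  Group 1 (a <= b): [(1, 10, 10)]
  Group 2 (a > b): [(4, 10, 5), (3, 5, 3), (2, 5, 2)]
Optimal job order: [1, 4, 3, 2]
Schedule:
  Job 1: M1 done at 10, M2 done at 20
  Job 4: M1 done at 20, M2 done at 25
  Job 3: M1 done at 25, M2 done at 28
  Job 2: M1 done at 30, M2 done at 32
Makespan = 32

32


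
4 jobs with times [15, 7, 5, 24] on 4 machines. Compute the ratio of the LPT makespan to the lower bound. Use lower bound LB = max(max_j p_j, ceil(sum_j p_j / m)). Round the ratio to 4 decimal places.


LPT order: [24, 15, 7, 5]
Machine loads after assignment: [24, 15, 7, 5]
LPT makespan = 24
Lower bound = max(max_job, ceil(total/4)) = max(24, 13) = 24
Ratio = 24 / 24 = 1.0

1.0


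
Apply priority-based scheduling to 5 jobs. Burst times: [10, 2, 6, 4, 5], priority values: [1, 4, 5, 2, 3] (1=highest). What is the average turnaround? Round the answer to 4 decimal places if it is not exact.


Sort by priority (ascending = highest first):
Order: [(1, 10), (2, 4), (3, 5), (4, 2), (5, 6)]
Completion times:
  Priority 1, burst=10, C=10
  Priority 2, burst=4, C=14
  Priority 3, burst=5, C=19
  Priority 4, burst=2, C=21
  Priority 5, burst=6, C=27
Average turnaround = 91/5 = 18.2

18.2


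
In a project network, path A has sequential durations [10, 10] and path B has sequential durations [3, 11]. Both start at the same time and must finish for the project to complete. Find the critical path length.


Path A total = 10 + 10 = 20
Path B total = 3 + 11 = 14
Critical path = longest path = max(20, 14) = 20

20


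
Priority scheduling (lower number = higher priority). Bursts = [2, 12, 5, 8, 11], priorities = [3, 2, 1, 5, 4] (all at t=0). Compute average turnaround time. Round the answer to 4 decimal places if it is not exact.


Sort by priority (ascending = highest first):
Order: [(1, 5), (2, 12), (3, 2), (4, 11), (5, 8)]
Completion times:
  Priority 1, burst=5, C=5
  Priority 2, burst=12, C=17
  Priority 3, burst=2, C=19
  Priority 4, burst=11, C=30
  Priority 5, burst=8, C=38
Average turnaround = 109/5 = 21.8

21.8


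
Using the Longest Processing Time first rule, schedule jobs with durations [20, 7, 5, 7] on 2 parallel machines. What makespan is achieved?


Sort jobs in decreasing order (LPT): [20, 7, 7, 5]
Assign each job to the least loaded machine:
  Machine 1: jobs [20], load = 20
  Machine 2: jobs [7, 7, 5], load = 19
Makespan = max load = 20

20


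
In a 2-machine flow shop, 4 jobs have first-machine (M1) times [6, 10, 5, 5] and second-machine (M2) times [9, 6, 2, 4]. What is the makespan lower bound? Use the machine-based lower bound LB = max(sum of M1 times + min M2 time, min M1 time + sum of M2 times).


LB1 = sum(M1 times) + min(M2 times) = 26 + 2 = 28
LB2 = min(M1 times) + sum(M2 times) = 5 + 21 = 26
Lower bound = max(LB1, LB2) = max(28, 26) = 28

28


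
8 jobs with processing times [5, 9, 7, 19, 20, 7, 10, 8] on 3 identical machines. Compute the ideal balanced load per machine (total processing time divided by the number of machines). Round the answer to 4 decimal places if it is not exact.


Total processing time = 5 + 9 + 7 + 19 + 20 + 7 + 10 + 8 = 85
Number of machines = 3
Ideal balanced load = 85 / 3 = 28.3333

28.3333


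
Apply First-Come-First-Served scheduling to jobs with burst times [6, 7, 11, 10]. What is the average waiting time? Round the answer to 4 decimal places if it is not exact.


FCFS order (as given): [6, 7, 11, 10]
Waiting times:
  Job 1: wait = 0
  Job 2: wait = 6
  Job 3: wait = 13
  Job 4: wait = 24
Sum of waiting times = 43
Average waiting time = 43/4 = 10.75

10.75


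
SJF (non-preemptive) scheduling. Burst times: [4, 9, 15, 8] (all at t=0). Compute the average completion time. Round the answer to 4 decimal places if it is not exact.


SJF order (ascending): [4, 8, 9, 15]
Completion times:
  Job 1: burst=4, C=4
  Job 2: burst=8, C=12
  Job 3: burst=9, C=21
  Job 4: burst=15, C=36
Average completion = 73/4 = 18.25

18.25


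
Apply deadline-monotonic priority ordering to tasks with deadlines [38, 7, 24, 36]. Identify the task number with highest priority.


Sort tasks by relative deadline (ascending):
  Task 2: deadline = 7
  Task 3: deadline = 24
  Task 4: deadline = 36
  Task 1: deadline = 38
Priority order (highest first): [2, 3, 4, 1]
Highest priority task = 2

2


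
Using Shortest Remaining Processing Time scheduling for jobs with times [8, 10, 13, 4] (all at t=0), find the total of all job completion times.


Since all jobs arrive at t=0, SRPT equals SPT ordering.
SPT order: [4, 8, 10, 13]
Completion times:
  Job 1: p=4, C=4
  Job 2: p=8, C=12
  Job 3: p=10, C=22
  Job 4: p=13, C=35
Total completion time = 4 + 12 + 22 + 35 = 73

73


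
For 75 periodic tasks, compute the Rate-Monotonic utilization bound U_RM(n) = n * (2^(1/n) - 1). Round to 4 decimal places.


Compute 2^(1/75) = 1.0092848012
Subtract 1: 1.0092848012 - 1 = 0.0092848012
Multiply by n: 75 * 0.0092848012 = 0.6963600900
Round to 4 dp: 0.6964

0.6964


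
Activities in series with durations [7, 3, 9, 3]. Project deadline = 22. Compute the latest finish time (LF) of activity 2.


LF(activity 2) = deadline - sum of successor durations
Successors: activities 3 through 4 with durations [9, 3]
Sum of successor durations = 12
LF = 22 - 12 = 10

10


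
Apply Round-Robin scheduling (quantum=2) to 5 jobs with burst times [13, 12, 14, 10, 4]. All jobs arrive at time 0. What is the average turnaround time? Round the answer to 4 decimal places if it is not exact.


Time quantum = 2
Execution trace:
  J1 runs 2 units, time = 2
  J2 runs 2 units, time = 4
  J3 runs 2 units, time = 6
  J4 runs 2 units, time = 8
  J5 runs 2 units, time = 10
  J1 runs 2 units, time = 12
  J2 runs 2 units, time = 14
  J3 runs 2 units, time = 16
  J4 runs 2 units, time = 18
  J5 runs 2 units, time = 20
  J1 runs 2 units, time = 22
  J2 runs 2 units, time = 24
  J3 runs 2 units, time = 26
  J4 runs 2 units, time = 28
  J1 runs 2 units, time = 30
  J2 runs 2 units, time = 32
  J3 runs 2 units, time = 34
  J4 runs 2 units, time = 36
  J1 runs 2 units, time = 38
  J2 runs 2 units, time = 40
  J3 runs 2 units, time = 42
  J4 runs 2 units, time = 44
  J1 runs 2 units, time = 46
  J2 runs 2 units, time = 48
  J3 runs 2 units, time = 50
  J1 runs 1 units, time = 51
  J3 runs 2 units, time = 53
Finish times: [51, 48, 53, 44, 20]
Average turnaround = 216/5 = 43.2

43.2


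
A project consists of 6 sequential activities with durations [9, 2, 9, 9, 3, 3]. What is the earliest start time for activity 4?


Activity 4 starts after activities 1 through 3 complete.
Predecessor durations: [9, 2, 9]
ES = 9 + 2 + 9 = 20

20


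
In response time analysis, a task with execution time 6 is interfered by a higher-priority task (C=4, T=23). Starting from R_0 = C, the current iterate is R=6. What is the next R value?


R_next = C + ceil(R_prev / T_hp) * C_hp
ceil(6 / 23) = ceil(0.2609) = 1
Interference = 1 * 4 = 4
R_next = 6 + 4 = 10

10


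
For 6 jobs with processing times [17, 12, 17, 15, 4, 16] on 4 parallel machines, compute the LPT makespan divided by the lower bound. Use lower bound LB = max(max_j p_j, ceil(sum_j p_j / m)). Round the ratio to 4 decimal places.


LPT order: [17, 17, 16, 15, 12, 4]
Machine loads after assignment: [17, 17, 20, 27]
LPT makespan = 27
Lower bound = max(max_job, ceil(total/4)) = max(17, 21) = 21
Ratio = 27 / 21 = 1.2857

1.2857


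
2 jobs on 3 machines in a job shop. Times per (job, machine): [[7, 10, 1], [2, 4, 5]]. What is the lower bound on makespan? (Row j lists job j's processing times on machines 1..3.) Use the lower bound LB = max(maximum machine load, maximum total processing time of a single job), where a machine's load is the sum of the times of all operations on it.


Machine loads:
  Machine 1: 7 + 2 = 9
  Machine 2: 10 + 4 = 14
  Machine 3: 1 + 5 = 6
Max machine load = 14
Job totals:
  Job 1: 18
  Job 2: 11
Max job total = 18
Lower bound = max(14, 18) = 18

18


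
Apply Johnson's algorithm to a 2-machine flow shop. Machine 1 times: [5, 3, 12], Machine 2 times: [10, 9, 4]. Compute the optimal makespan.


Apply Johnson's rule:
  Group 1 (a <= b): [(2, 3, 9), (1, 5, 10)]
  Group 2 (a > b): [(3, 12, 4)]
Optimal job order: [2, 1, 3]
Schedule:
  Job 2: M1 done at 3, M2 done at 12
  Job 1: M1 done at 8, M2 done at 22
  Job 3: M1 done at 20, M2 done at 26
Makespan = 26

26


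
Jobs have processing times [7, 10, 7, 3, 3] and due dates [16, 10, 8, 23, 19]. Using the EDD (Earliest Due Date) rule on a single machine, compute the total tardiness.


Sort by due date (EDD order): [(7, 8), (10, 10), (7, 16), (3, 19), (3, 23)]
Compute completion times and tardiness:
  Job 1: p=7, d=8, C=7, tardiness=max(0,7-8)=0
  Job 2: p=10, d=10, C=17, tardiness=max(0,17-10)=7
  Job 3: p=7, d=16, C=24, tardiness=max(0,24-16)=8
  Job 4: p=3, d=19, C=27, tardiness=max(0,27-19)=8
  Job 5: p=3, d=23, C=30, tardiness=max(0,30-23)=7
Total tardiness = 30

30


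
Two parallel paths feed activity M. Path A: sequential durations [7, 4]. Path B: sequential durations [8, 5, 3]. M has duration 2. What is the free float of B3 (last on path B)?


ES(B3) = sum of predecessors on chain B = 13
EF(B3) = ES + duration = 13 + 3 = 16
Successor of B3 is M. ES(M) = max(sum(A), sum(B)) = max(11, 16) = 16
Free float = ES(successor) - EF(current) = 16 - 16 = 0

0


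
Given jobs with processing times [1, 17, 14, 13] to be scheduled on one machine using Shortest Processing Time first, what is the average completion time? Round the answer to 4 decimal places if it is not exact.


Sort jobs by processing time (SPT order): [1, 13, 14, 17]
Compute completion times sequentially:
  Job 1: processing = 1, completes at 1
  Job 2: processing = 13, completes at 14
  Job 3: processing = 14, completes at 28
  Job 4: processing = 17, completes at 45
Sum of completion times = 88
Average completion time = 88/4 = 22.0

22.0


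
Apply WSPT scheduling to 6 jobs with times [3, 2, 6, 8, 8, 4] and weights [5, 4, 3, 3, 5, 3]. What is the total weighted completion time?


Compute p/w ratios and sort ascending (WSPT): [(2, 4), (3, 5), (4, 3), (8, 5), (6, 3), (8, 3)]
Compute weighted completion times:
  Job (p=2,w=4): C=2, w*C=4*2=8
  Job (p=3,w=5): C=5, w*C=5*5=25
  Job (p=4,w=3): C=9, w*C=3*9=27
  Job (p=8,w=5): C=17, w*C=5*17=85
  Job (p=6,w=3): C=23, w*C=3*23=69
  Job (p=8,w=3): C=31, w*C=3*31=93
Total weighted completion time = 307

307


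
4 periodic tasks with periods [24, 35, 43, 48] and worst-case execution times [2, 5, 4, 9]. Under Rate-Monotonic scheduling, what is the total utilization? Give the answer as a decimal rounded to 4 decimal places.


Compute individual utilizations (exact fractions):
  Task 1: C/T = 2/24 = 1/12 (approx. 0.0833)
  Task 2: C/T = 5/35 = 1/7 (approx. 0.1429)
  Task 3: C/T = 4/43 (approx. 0.093)
  Task 4: C/T = 9/48 = 3/16 (approx. 0.1875)
Total utilization U = 1/12 + 1/7 + 4/43 + 3/16 = 7321/14448
Rounded to 4 decimal places: U = 0.5067
RM (Liu & Layland) bound for 4 tasks = 0.756828; compare with U = 7321/14448 (approx. 0.506714)
U <= bound, so schedulable by RM sufficient condition.

0.5067


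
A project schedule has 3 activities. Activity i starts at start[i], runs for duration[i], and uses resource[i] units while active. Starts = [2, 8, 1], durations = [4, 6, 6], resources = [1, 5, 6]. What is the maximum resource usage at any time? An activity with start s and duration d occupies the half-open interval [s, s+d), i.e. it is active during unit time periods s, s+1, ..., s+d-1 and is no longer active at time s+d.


Each activity i is active on [start_i, start_i + duration_i).
Compute total resource usage per time slot:
  t=0: active resources = [], total = 0
  t=1: active resources = [6], total = 6
  t=2: active resources = [1, 6], total = 7
  t=3: active resources = [1, 6], total = 7
  t=4: active resources = [1, 6], total = 7
  t=5: active resources = [1, 6], total = 7
  t=6: active resources = [6], total = 6
  t=7: active resources = [], total = 0
  t=8: active resources = [5], total = 5
  t=9: active resources = [5], total = 5
  t=10: active resources = [5], total = 5
  t=11: active resources = [5], total = 5
  t=12: active resources = [5], total = 5
  t=13: active resources = [5], total = 5
Peak resource demand = 7

7


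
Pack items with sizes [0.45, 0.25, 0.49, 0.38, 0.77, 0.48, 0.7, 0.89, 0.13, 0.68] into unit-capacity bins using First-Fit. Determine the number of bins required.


Place items sequentially using First-Fit:
  Item 0.45 -> new Bin 1
  Item 0.25 -> Bin 1 (now 0.7)
  Item 0.49 -> new Bin 2
  Item 0.38 -> Bin 2 (now 0.87)
  Item 0.77 -> new Bin 3
  Item 0.48 -> new Bin 4
  Item 0.7 -> new Bin 5
  Item 0.89 -> new Bin 6
  Item 0.13 -> Bin 1 (now 0.83)
  Item 0.68 -> new Bin 7
Total bins used = 7

7


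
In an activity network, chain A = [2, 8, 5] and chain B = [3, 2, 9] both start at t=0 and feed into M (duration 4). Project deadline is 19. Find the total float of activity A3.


Forward pass: ES(A3) = sum of predecessors on chain A = 10
EF = ES + duration = 10 + 5 = 15
Backward pass: LF(M) = deadline = 19; LS(M) = 19 - 4 = 15
LF(A3) = LS(M) - sum(successors on chain A) = 15 - 0 = 15
LS = LF - duration = 15 - 5 = 10
Total float = LS - ES = 10 - 10 = 0

0


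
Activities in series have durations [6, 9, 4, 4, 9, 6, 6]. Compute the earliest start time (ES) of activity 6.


Activity 6 starts after activities 1 through 5 complete.
Predecessor durations: [6, 9, 4, 4, 9]
ES = 6 + 9 + 4 + 4 + 9 = 32

32


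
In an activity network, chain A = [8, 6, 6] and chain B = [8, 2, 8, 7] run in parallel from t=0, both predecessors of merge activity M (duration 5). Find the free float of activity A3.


ES(A3) = sum of predecessors on chain A = 14
EF(A3) = ES + duration = 14 + 6 = 20
Successor of A3 is M. ES(M) = max(sum(A), sum(B)) = max(20, 25) = 25
Free float = ES(successor) - EF(current) = 25 - 20 = 5

5


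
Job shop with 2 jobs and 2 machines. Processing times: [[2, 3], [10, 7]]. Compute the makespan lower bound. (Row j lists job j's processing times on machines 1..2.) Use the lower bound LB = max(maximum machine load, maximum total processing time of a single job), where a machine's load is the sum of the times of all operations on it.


Machine loads:
  Machine 1: 2 + 10 = 12
  Machine 2: 3 + 7 = 10
Max machine load = 12
Job totals:
  Job 1: 5
  Job 2: 17
Max job total = 17
Lower bound = max(12, 17) = 17

17


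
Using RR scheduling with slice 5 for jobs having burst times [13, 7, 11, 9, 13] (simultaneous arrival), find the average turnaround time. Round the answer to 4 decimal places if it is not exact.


Time quantum = 5
Execution trace:
  J1 runs 5 units, time = 5
  J2 runs 5 units, time = 10
  J3 runs 5 units, time = 15
  J4 runs 5 units, time = 20
  J5 runs 5 units, time = 25
  J1 runs 5 units, time = 30
  J2 runs 2 units, time = 32
  J3 runs 5 units, time = 37
  J4 runs 4 units, time = 41
  J5 runs 5 units, time = 46
  J1 runs 3 units, time = 49
  J3 runs 1 units, time = 50
  J5 runs 3 units, time = 53
Finish times: [49, 32, 50, 41, 53]
Average turnaround = 225/5 = 45.0

45.0


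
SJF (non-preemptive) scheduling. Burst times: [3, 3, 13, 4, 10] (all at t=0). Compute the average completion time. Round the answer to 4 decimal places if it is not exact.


SJF order (ascending): [3, 3, 4, 10, 13]
Completion times:
  Job 1: burst=3, C=3
  Job 2: burst=3, C=6
  Job 3: burst=4, C=10
  Job 4: burst=10, C=20
  Job 5: burst=13, C=33
Average completion = 72/5 = 14.4

14.4


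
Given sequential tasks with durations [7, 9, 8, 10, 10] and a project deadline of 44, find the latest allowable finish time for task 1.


LF(activity 1) = deadline - sum of successor durations
Successors: activities 2 through 5 with durations [9, 8, 10, 10]
Sum of successor durations = 37
LF = 44 - 37 = 7

7


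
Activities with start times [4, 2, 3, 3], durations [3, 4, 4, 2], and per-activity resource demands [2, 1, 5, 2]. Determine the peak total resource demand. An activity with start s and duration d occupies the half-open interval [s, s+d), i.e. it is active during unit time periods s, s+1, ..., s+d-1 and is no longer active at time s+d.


Each activity i is active on [start_i, start_i + duration_i).
Compute total resource usage per time slot:
  t=0: active resources = [], total = 0
  t=1: active resources = [], total = 0
  t=2: active resources = [1], total = 1
  t=3: active resources = [1, 5, 2], total = 8
  t=4: active resources = [2, 1, 5, 2], total = 10
  t=5: active resources = [2, 1, 5], total = 8
  t=6: active resources = [2, 5], total = 7
Peak resource demand = 10

10


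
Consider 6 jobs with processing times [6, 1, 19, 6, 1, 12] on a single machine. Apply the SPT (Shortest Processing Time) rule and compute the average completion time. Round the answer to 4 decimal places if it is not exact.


Sort jobs by processing time (SPT order): [1, 1, 6, 6, 12, 19]
Compute completion times sequentially:
  Job 1: processing = 1, completes at 1
  Job 2: processing = 1, completes at 2
  Job 3: processing = 6, completes at 8
  Job 4: processing = 6, completes at 14
  Job 5: processing = 12, completes at 26
  Job 6: processing = 19, completes at 45
Sum of completion times = 96
Average completion time = 96/6 = 16.0

16.0


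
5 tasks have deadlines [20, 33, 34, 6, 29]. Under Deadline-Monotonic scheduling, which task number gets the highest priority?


Sort tasks by relative deadline (ascending):
  Task 4: deadline = 6
  Task 1: deadline = 20
  Task 5: deadline = 29
  Task 2: deadline = 33
  Task 3: deadline = 34
Priority order (highest first): [4, 1, 5, 2, 3]
Highest priority task = 4

4


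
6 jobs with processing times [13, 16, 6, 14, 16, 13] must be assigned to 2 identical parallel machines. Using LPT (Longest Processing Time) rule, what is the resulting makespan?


Sort jobs in decreasing order (LPT): [16, 16, 14, 13, 13, 6]
Assign each job to the least loaded machine:
  Machine 1: jobs [16, 14, 6], load = 36
  Machine 2: jobs [16, 13, 13], load = 42
Makespan = max load = 42

42


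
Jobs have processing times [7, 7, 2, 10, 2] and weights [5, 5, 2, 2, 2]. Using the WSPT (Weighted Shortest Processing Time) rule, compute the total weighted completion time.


Compute p/w ratios and sort ascending (WSPT): [(2, 2), (2, 2), (7, 5), (7, 5), (10, 2)]
Compute weighted completion times:
  Job (p=2,w=2): C=2, w*C=2*2=4
  Job (p=2,w=2): C=4, w*C=2*4=8
  Job (p=7,w=5): C=11, w*C=5*11=55
  Job (p=7,w=5): C=18, w*C=5*18=90
  Job (p=10,w=2): C=28, w*C=2*28=56
Total weighted completion time = 213

213


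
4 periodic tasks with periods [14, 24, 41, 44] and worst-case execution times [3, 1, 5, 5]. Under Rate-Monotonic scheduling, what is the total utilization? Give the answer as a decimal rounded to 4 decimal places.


Compute individual utilizations (exact fractions):
  Task 1: C/T = 3/14 (approx. 0.2143)
  Task 2: C/T = 1/24 (approx. 0.0417)
  Task 3: C/T = 5/41 (approx. 0.122)
  Task 4: C/T = 5/44 (approx. 0.1136)
Total utilization U = 3/14 + 1/24 + 5/41 + 5/44 = 37243/75768
Rounded to 4 decimal places: U = 0.4915
RM (Liu & Layland) bound for 4 tasks = 0.756828; compare with U = 37243/75768 (approx. 0.491540)
U <= bound, so schedulable by RM sufficient condition.

0.4915


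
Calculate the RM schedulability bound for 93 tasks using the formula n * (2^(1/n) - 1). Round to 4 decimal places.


Compute 2^(1/93) = 1.0074810397
Subtract 1: 1.0074810397 - 1 = 0.0074810397
Multiply by n: 93 * 0.0074810397 = 0.6957366921
Round to 4 dp: 0.6957

0.6957


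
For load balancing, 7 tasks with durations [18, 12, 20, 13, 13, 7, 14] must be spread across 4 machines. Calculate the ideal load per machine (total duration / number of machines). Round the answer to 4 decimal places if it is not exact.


Total processing time = 18 + 12 + 20 + 13 + 13 + 7 + 14 = 97
Number of machines = 4
Ideal balanced load = 97 / 4 = 24.25

24.25


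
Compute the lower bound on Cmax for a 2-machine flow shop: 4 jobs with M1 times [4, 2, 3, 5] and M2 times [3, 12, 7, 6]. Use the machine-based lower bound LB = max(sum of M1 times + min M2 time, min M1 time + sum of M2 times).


LB1 = sum(M1 times) + min(M2 times) = 14 + 3 = 17
LB2 = min(M1 times) + sum(M2 times) = 2 + 28 = 30
Lower bound = max(LB1, LB2) = max(17, 30) = 30

30


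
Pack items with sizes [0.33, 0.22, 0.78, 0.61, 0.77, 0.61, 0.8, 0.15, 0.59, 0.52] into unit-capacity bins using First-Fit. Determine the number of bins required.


Place items sequentially using First-Fit:
  Item 0.33 -> new Bin 1
  Item 0.22 -> Bin 1 (now 0.55)
  Item 0.78 -> new Bin 2
  Item 0.61 -> new Bin 3
  Item 0.77 -> new Bin 4
  Item 0.61 -> new Bin 5
  Item 0.8 -> new Bin 6
  Item 0.15 -> Bin 1 (now 0.7)
  Item 0.59 -> new Bin 7
  Item 0.52 -> new Bin 8
Total bins used = 8

8


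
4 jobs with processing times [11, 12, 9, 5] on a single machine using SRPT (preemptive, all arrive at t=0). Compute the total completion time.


Since all jobs arrive at t=0, SRPT equals SPT ordering.
SPT order: [5, 9, 11, 12]
Completion times:
  Job 1: p=5, C=5
  Job 2: p=9, C=14
  Job 3: p=11, C=25
  Job 4: p=12, C=37
Total completion time = 5 + 14 + 25 + 37 = 81

81


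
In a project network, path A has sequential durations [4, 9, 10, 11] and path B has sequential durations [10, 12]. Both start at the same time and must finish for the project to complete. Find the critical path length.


Path A total = 4 + 9 + 10 + 11 = 34
Path B total = 10 + 12 = 22
Critical path = longest path = max(34, 22) = 34

34


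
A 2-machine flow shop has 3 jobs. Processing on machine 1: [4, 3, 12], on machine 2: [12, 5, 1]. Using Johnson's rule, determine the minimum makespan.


Apply Johnson's rule:
  Group 1 (a <= b): [(2, 3, 5), (1, 4, 12)]
  Group 2 (a > b): [(3, 12, 1)]
Optimal job order: [2, 1, 3]
Schedule:
  Job 2: M1 done at 3, M2 done at 8
  Job 1: M1 done at 7, M2 done at 20
  Job 3: M1 done at 19, M2 done at 21
Makespan = 21

21


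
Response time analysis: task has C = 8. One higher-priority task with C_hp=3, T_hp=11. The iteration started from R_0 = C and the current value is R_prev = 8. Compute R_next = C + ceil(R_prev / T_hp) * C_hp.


R_next = C + ceil(R_prev / T_hp) * C_hp
ceil(8 / 11) = ceil(0.7273) = 1
Interference = 1 * 3 = 3
R_next = 8 + 3 = 11

11


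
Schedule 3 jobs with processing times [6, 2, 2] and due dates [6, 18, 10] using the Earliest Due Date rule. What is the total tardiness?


Sort by due date (EDD order): [(6, 6), (2, 10), (2, 18)]
Compute completion times and tardiness:
  Job 1: p=6, d=6, C=6, tardiness=max(0,6-6)=0
  Job 2: p=2, d=10, C=8, tardiness=max(0,8-10)=0
  Job 3: p=2, d=18, C=10, tardiness=max(0,10-18)=0
Total tardiness = 0

0


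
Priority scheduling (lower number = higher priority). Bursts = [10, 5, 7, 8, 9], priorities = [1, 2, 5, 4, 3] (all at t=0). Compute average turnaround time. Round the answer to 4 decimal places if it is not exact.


Sort by priority (ascending = highest first):
Order: [(1, 10), (2, 5), (3, 9), (4, 8), (5, 7)]
Completion times:
  Priority 1, burst=10, C=10
  Priority 2, burst=5, C=15
  Priority 3, burst=9, C=24
  Priority 4, burst=8, C=32
  Priority 5, burst=7, C=39
Average turnaround = 120/5 = 24.0

24.0


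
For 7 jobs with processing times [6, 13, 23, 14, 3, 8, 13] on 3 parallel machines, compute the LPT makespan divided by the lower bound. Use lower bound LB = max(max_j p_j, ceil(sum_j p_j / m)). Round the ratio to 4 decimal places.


LPT order: [23, 14, 13, 13, 8, 6, 3]
Machine loads after assignment: [26, 28, 26]
LPT makespan = 28
Lower bound = max(max_job, ceil(total/3)) = max(23, 27) = 27
Ratio = 28 / 27 = 1.037

1.037


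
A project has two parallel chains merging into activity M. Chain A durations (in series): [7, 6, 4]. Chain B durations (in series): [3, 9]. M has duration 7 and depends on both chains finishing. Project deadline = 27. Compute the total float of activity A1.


Forward pass: ES(A1) = sum of predecessors on chain A = 0
EF = ES + duration = 0 + 7 = 7
Backward pass: LF(M) = deadline = 27; LS(M) = 27 - 7 = 20
LF(A1) = LS(M) - sum(successors on chain A) = 20 - 10 = 10
LS = LF - duration = 10 - 7 = 3
Total float = LS - ES = 3 - 0 = 3

3


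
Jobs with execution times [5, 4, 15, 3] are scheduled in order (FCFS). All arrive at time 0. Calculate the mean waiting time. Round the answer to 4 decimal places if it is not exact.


FCFS order (as given): [5, 4, 15, 3]
Waiting times:
  Job 1: wait = 0
  Job 2: wait = 5
  Job 3: wait = 9
  Job 4: wait = 24
Sum of waiting times = 38
Average waiting time = 38/4 = 9.5

9.5


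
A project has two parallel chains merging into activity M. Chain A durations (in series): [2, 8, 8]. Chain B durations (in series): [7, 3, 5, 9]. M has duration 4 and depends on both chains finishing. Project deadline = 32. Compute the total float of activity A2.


Forward pass: ES(A2) = sum of predecessors on chain A = 2
EF = ES + duration = 2 + 8 = 10
Backward pass: LF(M) = deadline = 32; LS(M) = 32 - 4 = 28
LF(A2) = LS(M) - sum(successors on chain A) = 28 - 8 = 20
LS = LF - duration = 20 - 8 = 12
Total float = LS - ES = 12 - 2 = 10

10


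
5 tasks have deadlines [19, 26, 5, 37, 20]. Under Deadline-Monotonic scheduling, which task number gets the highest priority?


Sort tasks by relative deadline (ascending):
  Task 3: deadline = 5
  Task 1: deadline = 19
  Task 5: deadline = 20
  Task 2: deadline = 26
  Task 4: deadline = 37
Priority order (highest first): [3, 1, 5, 2, 4]
Highest priority task = 3

3


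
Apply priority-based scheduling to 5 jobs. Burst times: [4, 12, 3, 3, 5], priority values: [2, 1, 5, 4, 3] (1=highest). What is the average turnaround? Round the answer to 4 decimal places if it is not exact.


Sort by priority (ascending = highest first):
Order: [(1, 12), (2, 4), (3, 5), (4, 3), (5, 3)]
Completion times:
  Priority 1, burst=12, C=12
  Priority 2, burst=4, C=16
  Priority 3, burst=5, C=21
  Priority 4, burst=3, C=24
  Priority 5, burst=3, C=27
Average turnaround = 100/5 = 20.0

20.0


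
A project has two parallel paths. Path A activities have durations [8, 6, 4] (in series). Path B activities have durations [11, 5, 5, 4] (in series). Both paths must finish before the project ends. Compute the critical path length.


Path A total = 8 + 6 + 4 = 18
Path B total = 11 + 5 + 5 + 4 = 25
Critical path = longest path = max(18, 25) = 25

25


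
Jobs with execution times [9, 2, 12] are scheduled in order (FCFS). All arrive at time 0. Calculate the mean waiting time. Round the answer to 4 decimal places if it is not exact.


FCFS order (as given): [9, 2, 12]
Waiting times:
  Job 1: wait = 0
  Job 2: wait = 9
  Job 3: wait = 11
Sum of waiting times = 20
Average waiting time = 20/3 = 6.6667

6.6667


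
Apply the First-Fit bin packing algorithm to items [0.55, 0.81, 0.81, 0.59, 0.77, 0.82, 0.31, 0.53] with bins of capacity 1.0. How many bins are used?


Place items sequentially using First-Fit:
  Item 0.55 -> new Bin 1
  Item 0.81 -> new Bin 2
  Item 0.81 -> new Bin 3
  Item 0.59 -> new Bin 4
  Item 0.77 -> new Bin 5
  Item 0.82 -> new Bin 6
  Item 0.31 -> Bin 1 (now 0.86)
  Item 0.53 -> new Bin 7
Total bins used = 7

7


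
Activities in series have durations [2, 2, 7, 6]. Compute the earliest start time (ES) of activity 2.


Activity 2 starts after activities 1 through 1 complete.
Predecessor durations: [2]
ES = 2 = 2

2


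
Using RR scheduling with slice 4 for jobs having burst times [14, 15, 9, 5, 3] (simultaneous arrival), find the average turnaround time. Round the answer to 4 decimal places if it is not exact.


Time quantum = 4
Execution trace:
  J1 runs 4 units, time = 4
  J2 runs 4 units, time = 8
  J3 runs 4 units, time = 12
  J4 runs 4 units, time = 16
  J5 runs 3 units, time = 19
  J1 runs 4 units, time = 23
  J2 runs 4 units, time = 27
  J3 runs 4 units, time = 31
  J4 runs 1 units, time = 32
  J1 runs 4 units, time = 36
  J2 runs 4 units, time = 40
  J3 runs 1 units, time = 41
  J1 runs 2 units, time = 43
  J2 runs 3 units, time = 46
Finish times: [43, 46, 41, 32, 19]
Average turnaround = 181/5 = 36.2

36.2


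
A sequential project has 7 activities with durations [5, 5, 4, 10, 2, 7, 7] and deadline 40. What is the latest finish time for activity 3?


LF(activity 3) = deadline - sum of successor durations
Successors: activities 4 through 7 with durations [10, 2, 7, 7]
Sum of successor durations = 26
LF = 40 - 26 = 14

14


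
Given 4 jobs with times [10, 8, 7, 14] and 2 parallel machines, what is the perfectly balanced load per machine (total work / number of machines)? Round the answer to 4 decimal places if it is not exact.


Total processing time = 10 + 8 + 7 + 14 = 39
Number of machines = 2
Ideal balanced load = 39 / 2 = 19.5

19.5


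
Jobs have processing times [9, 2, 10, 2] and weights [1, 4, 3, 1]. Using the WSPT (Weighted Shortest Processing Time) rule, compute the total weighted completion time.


Compute p/w ratios and sort ascending (WSPT): [(2, 4), (2, 1), (10, 3), (9, 1)]
Compute weighted completion times:
  Job (p=2,w=4): C=2, w*C=4*2=8
  Job (p=2,w=1): C=4, w*C=1*4=4
  Job (p=10,w=3): C=14, w*C=3*14=42
  Job (p=9,w=1): C=23, w*C=1*23=23
Total weighted completion time = 77

77


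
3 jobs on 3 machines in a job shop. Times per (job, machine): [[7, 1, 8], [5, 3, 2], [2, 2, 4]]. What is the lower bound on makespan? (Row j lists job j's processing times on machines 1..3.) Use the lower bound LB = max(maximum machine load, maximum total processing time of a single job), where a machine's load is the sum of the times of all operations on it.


Machine loads:
  Machine 1: 7 + 5 + 2 = 14
  Machine 2: 1 + 3 + 2 = 6
  Machine 3: 8 + 2 + 4 = 14
Max machine load = 14
Job totals:
  Job 1: 16
  Job 2: 10
  Job 3: 8
Max job total = 16
Lower bound = max(14, 16) = 16

16


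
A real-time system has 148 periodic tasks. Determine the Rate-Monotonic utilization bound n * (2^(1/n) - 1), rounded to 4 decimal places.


Compute 2^(1/148) = 1.0046944113
Subtract 1: 1.0046944113 - 1 = 0.0046944113
Multiply by n: 148 * 0.0046944113 = 0.6947728724
Round to 4 dp: 0.6948

0.6948


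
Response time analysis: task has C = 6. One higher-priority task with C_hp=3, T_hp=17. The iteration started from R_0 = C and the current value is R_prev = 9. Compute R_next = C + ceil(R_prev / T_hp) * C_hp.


R_next = C + ceil(R_prev / T_hp) * C_hp
ceil(9 / 17) = ceil(0.5294) = 1
Interference = 1 * 3 = 3
R_next = 6 + 3 = 9
R_next = R_prev, so the iteration has converged (response time = 9).

9


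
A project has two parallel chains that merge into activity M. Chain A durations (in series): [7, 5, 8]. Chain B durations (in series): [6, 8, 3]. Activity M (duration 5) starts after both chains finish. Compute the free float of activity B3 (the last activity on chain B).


ES(B3) = sum of predecessors on chain B = 14
EF(B3) = ES + duration = 14 + 3 = 17
Successor of B3 is M. ES(M) = max(sum(A), sum(B)) = max(20, 17) = 20
Free float = ES(successor) - EF(current) = 20 - 17 = 3

3


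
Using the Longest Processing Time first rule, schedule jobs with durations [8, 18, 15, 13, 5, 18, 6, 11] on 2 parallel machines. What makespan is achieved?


Sort jobs in decreasing order (LPT): [18, 18, 15, 13, 11, 8, 6, 5]
Assign each job to the least loaded machine:
  Machine 1: jobs [18, 15, 8, 6], load = 47
  Machine 2: jobs [18, 13, 11, 5], load = 47
Makespan = max load = 47

47


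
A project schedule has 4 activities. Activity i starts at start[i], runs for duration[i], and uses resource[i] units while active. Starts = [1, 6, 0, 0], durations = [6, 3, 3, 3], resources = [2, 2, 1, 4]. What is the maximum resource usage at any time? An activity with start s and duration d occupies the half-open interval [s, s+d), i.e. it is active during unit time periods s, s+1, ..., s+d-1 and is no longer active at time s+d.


Each activity i is active on [start_i, start_i + duration_i).
Compute total resource usage per time slot:
  t=0: active resources = [1, 4], total = 5
  t=1: active resources = [2, 1, 4], total = 7
  t=2: active resources = [2, 1, 4], total = 7
  t=3: active resources = [2], total = 2
  t=4: active resources = [2], total = 2
  t=5: active resources = [2], total = 2
  t=6: active resources = [2, 2], total = 4
  t=7: active resources = [2], total = 2
  t=8: active resources = [2], total = 2
Peak resource demand = 7

7


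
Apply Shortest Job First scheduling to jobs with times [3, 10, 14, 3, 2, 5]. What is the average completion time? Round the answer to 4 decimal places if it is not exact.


SJF order (ascending): [2, 3, 3, 5, 10, 14]
Completion times:
  Job 1: burst=2, C=2
  Job 2: burst=3, C=5
  Job 3: burst=3, C=8
  Job 4: burst=5, C=13
  Job 5: burst=10, C=23
  Job 6: burst=14, C=37
Average completion = 88/6 = 14.6667

14.6667


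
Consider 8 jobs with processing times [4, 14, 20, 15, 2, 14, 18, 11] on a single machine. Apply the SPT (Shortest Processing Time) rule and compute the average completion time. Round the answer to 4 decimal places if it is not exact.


Sort jobs by processing time (SPT order): [2, 4, 11, 14, 14, 15, 18, 20]
Compute completion times sequentially:
  Job 1: processing = 2, completes at 2
  Job 2: processing = 4, completes at 6
  Job 3: processing = 11, completes at 17
  Job 4: processing = 14, completes at 31
  Job 5: processing = 14, completes at 45
  Job 6: processing = 15, completes at 60
  Job 7: processing = 18, completes at 78
  Job 8: processing = 20, completes at 98
Sum of completion times = 337
Average completion time = 337/8 = 42.125

42.125


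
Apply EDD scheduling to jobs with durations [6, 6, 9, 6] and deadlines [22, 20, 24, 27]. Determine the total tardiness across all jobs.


Sort by due date (EDD order): [(6, 20), (6, 22), (9, 24), (6, 27)]
Compute completion times and tardiness:
  Job 1: p=6, d=20, C=6, tardiness=max(0,6-20)=0
  Job 2: p=6, d=22, C=12, tardiness=max(0,12-22)=0
  Job 3: p=9, d=24, C=21, tardiness=max(0,21-24)=0
  Job 4: p=6, d=27, C=27, tardiness=max(0,27-27)=0
Total tardiness = 0

0


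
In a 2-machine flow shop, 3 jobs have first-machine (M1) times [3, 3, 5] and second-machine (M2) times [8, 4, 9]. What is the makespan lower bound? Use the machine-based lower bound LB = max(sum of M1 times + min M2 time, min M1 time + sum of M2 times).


LB1 = sum(M1 times) + min(M2 times) = 11 + 4 = 15
LB2 = min(M1 times) + sum(M2 times) = 3 + 21 = 24
Lower bound = max(LB1, LB2) = max(15, 24) = 24

24


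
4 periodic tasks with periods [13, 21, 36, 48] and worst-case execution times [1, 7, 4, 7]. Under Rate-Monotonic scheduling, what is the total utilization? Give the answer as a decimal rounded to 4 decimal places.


Compute individual utilizations (exact fractions):
  Task 1: C/T = 1/13 (approx. 0.0769)
  Task 2: C/T = 7/21 = 1/3 (approx. 0.3333)
  Task 3: C/T = 4/36 = 1/9 (approx. 0.1111)
  Task 4: C/T = 7/48 (approx. 0.1458)
Total utilization U = 1/13 + 1/3 + 1/9 + 7/48 = 1249/1872
Rounded to 4 decimal places: U = 0.6672
RM (Liu & Layland) bound for 4 tasks = 0.756828; compare with U = 1249/1872 (approx. 0.667201)
U <= bound, so schedulable by RM sufficient condition.

0.6672


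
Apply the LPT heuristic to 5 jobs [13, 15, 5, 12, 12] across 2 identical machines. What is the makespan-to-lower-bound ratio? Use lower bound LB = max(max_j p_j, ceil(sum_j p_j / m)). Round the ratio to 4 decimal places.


LPT order: [15, 13, 12, 12, 5]
Machine loads after assignment: [27, 30]
LPT makespan = 30
Lower bound = max(max_job, ceil(total/2)) = max(15, 29) = 29
Ratio = 30 / 29 = 1.0345

1.0345


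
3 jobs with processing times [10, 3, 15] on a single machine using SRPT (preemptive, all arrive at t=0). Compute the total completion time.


Since all jobs arrive at t=0, SRPT equals SPT ordering.
SPT order: [3, 10, 15]
Completion times:
  Job 1: p=3, C=3
  Job 2: p=10, C=13
  Job 3: p=15, C=28
Total completion time = 3 + 13 + 28 = 44

44


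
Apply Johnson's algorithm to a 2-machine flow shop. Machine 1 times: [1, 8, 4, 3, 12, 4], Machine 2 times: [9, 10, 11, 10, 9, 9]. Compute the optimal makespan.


Apply Johnson's rule:
  Group 1 (a <= b): [(1, 1, 9), (4, 3, 10), (3, 4, 11), (6, 4, 9), (2, 8, 10)]
  Group 2 (a > b): [(5, 12, 9)]
Optimal job order: [1, 4, 3, 6, 2, 5]
Schedule:
  Job 1: M1 done at 1, M2 done at 10
  Job 4: M1 done at 4, M2 done at 20
  Job 3: M1 done at 8, M2 done at 31
  Job 6: M1 done at 12, M2 done at 40
  Job 2: M1 done at 20, M2 done at 50
  Job 5: M1 done at 32, M2 done at 59
Makespan = 59

59


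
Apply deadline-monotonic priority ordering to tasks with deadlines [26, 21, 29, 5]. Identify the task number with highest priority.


Sort tasks by relative deadline (ascending):
  Task 4: deadline = 5
  Task 2: deadline = 21
  Task 1: deadline = 26
  Task 3: deadline = 29
Priority order (highest first): [4, 2, 1, 3]
Highest priority task = 4

4
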